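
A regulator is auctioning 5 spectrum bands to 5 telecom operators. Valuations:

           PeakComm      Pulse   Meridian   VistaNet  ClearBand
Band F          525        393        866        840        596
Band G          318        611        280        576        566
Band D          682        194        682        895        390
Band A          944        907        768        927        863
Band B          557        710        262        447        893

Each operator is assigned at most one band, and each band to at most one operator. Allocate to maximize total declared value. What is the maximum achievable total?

This is the linear assignment problem.
Optimal: PeakComm→Band A ($944M), Pulse→Band G ($611M), Meridian→Band F ($866M), VistaNet→Band D ($895M), ClearBand→Band B ($893M) — total 944+611+866+895+893 = $4209M.
Row-greedy (each operator in turn takes its best remaining band) gives $3981M, worse by 228.
Checked against all permutations: $4209M is optimal.

Max total: $4209M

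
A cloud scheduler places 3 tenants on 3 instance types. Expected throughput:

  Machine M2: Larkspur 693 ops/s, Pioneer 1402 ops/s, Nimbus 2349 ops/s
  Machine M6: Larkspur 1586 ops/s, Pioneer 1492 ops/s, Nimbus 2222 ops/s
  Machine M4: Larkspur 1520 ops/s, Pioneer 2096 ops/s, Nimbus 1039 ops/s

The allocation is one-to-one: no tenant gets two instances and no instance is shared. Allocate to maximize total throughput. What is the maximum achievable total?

This is the linear assignment problem.
Optimal: Larkspur→Machine M6 (1586 ops/s), Pioneer→Machine M4 (2096 ops/s), Nimbus→Machine M2 (2349 ops/s) — total 1586+2096+2349 = 6031 ops/s.
No other one-to-one assignment exceeds 6031 ops/s.

Maximum total: 6031 ops/s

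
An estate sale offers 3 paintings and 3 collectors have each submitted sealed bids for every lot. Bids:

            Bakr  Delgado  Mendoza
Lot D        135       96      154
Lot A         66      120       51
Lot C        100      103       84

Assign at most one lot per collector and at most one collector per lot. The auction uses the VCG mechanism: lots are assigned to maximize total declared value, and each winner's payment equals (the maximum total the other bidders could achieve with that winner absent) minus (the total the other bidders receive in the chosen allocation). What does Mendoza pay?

Mendoza pays $35.

Efficient allocation: Bakr→Lot C ($100), Delgado→Lot A ($120), Mendoza→Lot D ($154); total welfare W = $374.
Mendoza receives Lot D at value $154, so the others get W − 154 = $220.
Without Mendoza: best allocation of the remaining 2 bidders over all 3 lots is Bakr→Lot D ($135), Delgado→Lot A ($120), total $255.
VCG payment = (others' best without Mendoza) − (others' welfare with Mendoza) = 255 − 220 = $35.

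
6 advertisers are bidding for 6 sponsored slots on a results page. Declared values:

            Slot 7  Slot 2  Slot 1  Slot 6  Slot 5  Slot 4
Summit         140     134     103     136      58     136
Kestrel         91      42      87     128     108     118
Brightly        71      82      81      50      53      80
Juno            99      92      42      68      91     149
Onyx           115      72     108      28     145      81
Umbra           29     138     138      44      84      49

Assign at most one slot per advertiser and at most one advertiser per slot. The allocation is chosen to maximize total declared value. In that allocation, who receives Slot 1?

Optimal: Summit→Slot 7 ($140), Kestrel→Slot 6 ($128), Brightly→Slot 2 ($82), Juno→Slot 4 ($149), Onyx→Slot 5 ($145), Umbra→Slot 1 ($138) — total 140+128+82+149+145+138 = $782.
Checked against all permutations: $782 is optimal.
Umbra's own top slot is Slot 2 ($138), but forcing Umbra→Slot 2 and reassigning the rest optimally gives only $781 — worse by 1.

Umbra receives Slot 1.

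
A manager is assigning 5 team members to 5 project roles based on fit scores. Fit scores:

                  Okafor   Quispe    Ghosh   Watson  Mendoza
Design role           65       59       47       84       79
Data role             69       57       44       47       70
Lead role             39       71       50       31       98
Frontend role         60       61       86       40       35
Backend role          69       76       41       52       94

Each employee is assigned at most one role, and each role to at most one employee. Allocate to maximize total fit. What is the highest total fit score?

Max total: 413 pts

This is the linear assignment problem.
Optimal: Okafor→Data role (69 pts), Quispe→Backend role (76 pts), Ghosh→Frontend role (86 pts), Watson→Design role (84 pts), Mendoza→Lead role (98 pts) — total 69+76+86+84+98 = 413 pts.
Column-greedy (each role in turn goes to its best remaining employee) gives 380 pts, worse by 33.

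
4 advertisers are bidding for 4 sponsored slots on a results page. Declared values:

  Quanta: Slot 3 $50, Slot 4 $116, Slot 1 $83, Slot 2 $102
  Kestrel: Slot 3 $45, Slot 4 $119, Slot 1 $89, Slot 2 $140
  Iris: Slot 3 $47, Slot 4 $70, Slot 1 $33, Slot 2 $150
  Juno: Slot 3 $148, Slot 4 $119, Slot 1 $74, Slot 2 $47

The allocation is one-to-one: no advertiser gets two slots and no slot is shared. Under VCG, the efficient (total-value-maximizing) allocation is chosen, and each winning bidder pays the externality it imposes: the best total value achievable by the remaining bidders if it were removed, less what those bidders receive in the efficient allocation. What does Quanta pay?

Quanta pays $30.

Efficient allocation: Quanta→Slot 4 ($116), Kestrel→Slot 1 ($89), Iris→Slot 2 ($150), Juno→Slot 3 ($148); total welfare W = $503.
Quanta receives Slot 4 at value $116, so the others get W − 116 = $387.
Without Quanta: best allocation of the remaining 3 bidders over all 4 slots is Kestrel→Slot 4 ($119), Iris→Slot 2 ($150), Juno→Slot 3 ($148), total $417.
VCG payment = (others' best without Quanta) − (others' welfare with Quanta) = 417 − 387 = $30.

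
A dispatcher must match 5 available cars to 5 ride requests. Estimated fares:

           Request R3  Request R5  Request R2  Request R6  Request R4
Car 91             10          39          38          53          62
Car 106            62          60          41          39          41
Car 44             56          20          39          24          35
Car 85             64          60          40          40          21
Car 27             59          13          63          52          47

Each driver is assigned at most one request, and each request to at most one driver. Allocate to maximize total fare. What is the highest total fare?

This is the linear assignment problem.
Optimal: Car 91→Request R4 ($62), Car 106→Request R5 ($60), Car 44→Request R3 ($56), Car 85→Request R6 ($40), Car 27→Request R2 ($63) — total 62+60+56+40+63 = $281.

Maximum total: $281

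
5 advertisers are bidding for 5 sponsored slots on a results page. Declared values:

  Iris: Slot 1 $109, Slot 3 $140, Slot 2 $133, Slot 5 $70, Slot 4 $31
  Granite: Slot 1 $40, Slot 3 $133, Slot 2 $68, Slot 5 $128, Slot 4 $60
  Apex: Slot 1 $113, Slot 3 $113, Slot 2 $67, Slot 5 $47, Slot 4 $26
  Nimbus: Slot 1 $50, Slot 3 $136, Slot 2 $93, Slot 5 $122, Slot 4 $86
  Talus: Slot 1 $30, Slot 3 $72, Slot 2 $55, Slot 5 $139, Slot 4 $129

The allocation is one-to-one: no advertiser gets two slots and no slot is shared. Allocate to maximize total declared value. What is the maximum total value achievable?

Optimal: Iris→Slot 2 ($133), Granite→Slot 5 ($128), Apex→Slot 1 ($113), Nimbus→Slot 3 ($136), Talus→Slot 4 ($129) — total 133+128+113+136+129 = $639.
Row-greedy (each advertiser in turn takes its best remaining slot) gives $603, worse by 36.
Next-best assignment: Iris→Slot 2, Granite→Slot 3, Apex→Slot 1, Nimbus→Slot 5, Talus→Slot 4 = $630.
Swapping Granite↔Nimbus (Granite→Slot 3 $133, Nimbus→Slot 5 $122) loses 9.
Checked against all permutations: $639 is optimal.

Max total: $639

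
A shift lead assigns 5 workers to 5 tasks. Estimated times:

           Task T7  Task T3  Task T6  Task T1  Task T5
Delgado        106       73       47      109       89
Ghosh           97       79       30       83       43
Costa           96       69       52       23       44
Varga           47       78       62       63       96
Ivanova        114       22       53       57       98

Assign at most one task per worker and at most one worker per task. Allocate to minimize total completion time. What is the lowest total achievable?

Min total: 182 min

This is a one-to-one assignment (minimum-cost bipartite matching).
Optimal: Delgado→Task T6 (47 min), Ghosh→Task T5 (43 min), Costa→Task T1 (23 min), Varga→Task T7 (47 min), Ivanova→Task T3 (22 min) — total 47+43+23+47+22 = 182 min.
Next-best assignment: Delgado→Task T5, Ghosh→Task T6, Costa→Task T1, Varga→Task T7, Ivanova→Task T3 = 211 min.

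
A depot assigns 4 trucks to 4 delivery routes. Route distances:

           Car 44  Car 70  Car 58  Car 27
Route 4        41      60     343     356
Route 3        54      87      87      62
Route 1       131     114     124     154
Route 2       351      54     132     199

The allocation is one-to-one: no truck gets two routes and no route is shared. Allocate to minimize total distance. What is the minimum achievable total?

Treat this as an assignment problem: match each truck to one route.
Optimal: Car 44→Route 4 (41 km), Car 70→Route 2 (54 km), Car 58→Route 1 (124 km), Car 27→Route 3 (62 km) — total 41+54+124+62 = 281 km.
Row-greedy (each truck in turn takes its cheapest remaining route) gives 336 km, worse by 55.
Swapping Car 27↔Car 44 (Car 27→Route 4 356 km, Car 44→Route 3 54 km) adds 307.
Checked against all permutations: 281 km is optimal.

Min total: 281 km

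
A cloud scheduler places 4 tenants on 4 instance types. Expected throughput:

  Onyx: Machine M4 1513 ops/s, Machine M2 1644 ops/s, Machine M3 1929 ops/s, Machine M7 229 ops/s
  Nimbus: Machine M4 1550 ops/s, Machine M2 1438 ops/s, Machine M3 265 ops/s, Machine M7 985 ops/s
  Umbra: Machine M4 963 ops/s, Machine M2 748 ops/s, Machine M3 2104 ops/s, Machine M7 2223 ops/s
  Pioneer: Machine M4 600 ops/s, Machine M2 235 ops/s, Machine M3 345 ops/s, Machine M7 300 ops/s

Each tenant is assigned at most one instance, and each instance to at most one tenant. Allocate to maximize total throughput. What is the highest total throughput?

Max total: 6190 ops/s

Optimal: Onyx→Machine M3 (1929 ops/s), Nimbus→Machine M2 (1438 ops/s), Umbra→Machine M7 (2223 ops/s), Pioneer→Machine M4 (600 ops/s) — total 1929+1438+2223+600 = 6190 ops/s.
Max-entry greedy (repeatedly take the single best remaining cell) gives 5937 ops/s, worse by 253.
Swapping Onyx↔Umbra (Onyx→Machine M7 229 ops/s, Umbra→Machine M3 2104 ops/s) loses 1819.
Checked against all permutations: 6190 ops/s is optimal.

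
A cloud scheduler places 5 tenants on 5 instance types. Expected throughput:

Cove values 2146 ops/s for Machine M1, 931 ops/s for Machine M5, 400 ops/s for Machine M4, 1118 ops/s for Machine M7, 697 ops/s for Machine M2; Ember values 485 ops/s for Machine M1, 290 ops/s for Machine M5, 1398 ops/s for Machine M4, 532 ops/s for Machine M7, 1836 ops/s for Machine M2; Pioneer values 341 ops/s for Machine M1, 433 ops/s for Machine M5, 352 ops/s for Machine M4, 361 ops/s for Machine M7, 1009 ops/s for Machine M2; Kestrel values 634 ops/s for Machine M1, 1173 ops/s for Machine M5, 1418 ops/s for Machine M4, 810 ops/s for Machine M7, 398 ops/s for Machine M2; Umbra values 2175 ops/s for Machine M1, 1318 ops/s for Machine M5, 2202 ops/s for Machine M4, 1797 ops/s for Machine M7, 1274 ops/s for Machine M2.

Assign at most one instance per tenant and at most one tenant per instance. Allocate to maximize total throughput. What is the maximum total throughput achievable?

Max total: 7718 ops/s

Treat this as an assignment problem: match each tenant to one instance.
Optimal: Cove→Machine M1 (2146 ops/s), Ember→Machine M2 (1836 ops/s), Pioneer→Machine M7 (361 ops/s), Kestrel→Machine M5 (1173 ops/s), Umbra→Machine M4 (2202 ops/s) — total 2146+1836+361+1173+2202 = 7718 ops/s.
Row-greedy (each tenant in turn takes its best remaining instance) gives 7630 ops/s, worse by 88.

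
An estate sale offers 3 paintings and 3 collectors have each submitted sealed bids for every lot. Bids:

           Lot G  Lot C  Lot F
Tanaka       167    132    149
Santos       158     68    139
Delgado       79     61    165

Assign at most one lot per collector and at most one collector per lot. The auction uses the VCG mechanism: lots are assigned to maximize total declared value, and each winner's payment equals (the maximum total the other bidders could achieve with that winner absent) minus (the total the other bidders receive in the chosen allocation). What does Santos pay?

Efficient allocation: Tanaka→Lot C ($132), Santos→Lot G ($158), Delgado→Lot F ($165); total welfare W = $455.
Santos receives Lot G at value $158, so the others get W − 158 = $297.
Without Santos: best allocation of the remaining 2 bidders over all 3 lots is Tanaka→Lot G ($167), Delgado→Lot F ($165), total $332.
VCG payment = (others' best without Santos) − (others' welfare with Santos) = 332 − 297 = $35.

Santos pays $35.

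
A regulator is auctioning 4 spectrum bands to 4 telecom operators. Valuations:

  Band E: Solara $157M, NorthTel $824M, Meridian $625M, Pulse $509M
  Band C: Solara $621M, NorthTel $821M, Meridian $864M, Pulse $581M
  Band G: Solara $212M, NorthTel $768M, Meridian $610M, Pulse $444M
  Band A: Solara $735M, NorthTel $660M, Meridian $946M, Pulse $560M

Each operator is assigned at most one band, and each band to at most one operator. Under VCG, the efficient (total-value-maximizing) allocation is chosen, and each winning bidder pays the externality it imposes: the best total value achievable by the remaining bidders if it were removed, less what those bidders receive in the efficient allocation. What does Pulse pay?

Pulse pays $56M.

Efficient allocation: Solara→Band A ($735M), NorthTel→Band G ($768M), Meridian→Band C ($864M), Pulse→Band E ($509M); total welfare W = $2876M.
Pulse receives Band E at value $509M, so the others get W − 509 = $2367M.
Without Pulse: best allocation of the remaining 3 bidders over all 4 bands is Solara→Band A ($735M), NorthTel→Band E ($824M), Meridian→Band C ($864M), total $2423M.
VCG payment = (others' best without Pulse) − (others' welfare with Pulse) = 2423 − 2367 = $56M.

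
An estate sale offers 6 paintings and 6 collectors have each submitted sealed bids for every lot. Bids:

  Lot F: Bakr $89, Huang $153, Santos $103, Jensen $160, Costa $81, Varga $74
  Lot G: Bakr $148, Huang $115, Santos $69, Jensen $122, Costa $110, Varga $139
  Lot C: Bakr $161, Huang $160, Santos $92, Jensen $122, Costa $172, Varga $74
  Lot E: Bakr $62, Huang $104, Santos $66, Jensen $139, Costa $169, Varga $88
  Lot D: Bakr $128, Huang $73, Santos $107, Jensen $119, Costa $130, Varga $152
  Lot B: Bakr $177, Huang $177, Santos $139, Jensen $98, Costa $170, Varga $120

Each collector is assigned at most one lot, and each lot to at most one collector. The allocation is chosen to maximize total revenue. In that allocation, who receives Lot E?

Costa receives Lot E.

Optimal: Bakr→Lot G ($148), Huang→Lot C ($160), Santos→Lot B ($139), Jensen→Lot F ($160), Costa→Lot E ($169), Varga→Lot D ($152) — total 148+160+139+160+169+152 = $928.
Max-entry greedy (repeatedly take the single best remaining cell) gives $842, worse by 86.
Costa's own top lot is Lot C ($172), but forcing Costa→Lot C and reassigning the rest optimally gives only $903 — worse by 25.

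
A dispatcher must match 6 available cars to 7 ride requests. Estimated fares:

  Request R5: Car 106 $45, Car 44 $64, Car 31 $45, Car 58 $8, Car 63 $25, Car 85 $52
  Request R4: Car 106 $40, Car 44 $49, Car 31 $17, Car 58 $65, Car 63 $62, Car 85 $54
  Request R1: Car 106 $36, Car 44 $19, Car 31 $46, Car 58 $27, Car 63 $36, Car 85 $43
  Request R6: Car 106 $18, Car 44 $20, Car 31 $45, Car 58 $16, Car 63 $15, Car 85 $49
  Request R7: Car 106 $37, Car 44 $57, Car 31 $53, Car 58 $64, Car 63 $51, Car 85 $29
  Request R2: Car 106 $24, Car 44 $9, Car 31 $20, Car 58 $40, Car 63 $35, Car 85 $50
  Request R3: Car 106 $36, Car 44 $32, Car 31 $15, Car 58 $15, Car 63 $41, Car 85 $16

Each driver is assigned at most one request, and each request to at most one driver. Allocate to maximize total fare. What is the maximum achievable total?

This is the linear assignment problem.
Optimal: Car 106→Request R3 ($36), Car 44→Request R5 ($64), Car 31→Request R1 ($46), Car 58→Request R7 ($64), Car 63→Request R4 ($62), Car 85→Request R2 ($50) — total 36+64+46+64+62+50 = $322.
Max-entry greedy (repeatedly take the single best remaining cell) gives $309, worse by 13.
Next-best assignment: Car 106→Request R1, Car 44→Request R5, Car 31→Request R6, Car 58→Request R7, Car 63→Request R4, Car 85→Request R2 = $321.

Max total: $322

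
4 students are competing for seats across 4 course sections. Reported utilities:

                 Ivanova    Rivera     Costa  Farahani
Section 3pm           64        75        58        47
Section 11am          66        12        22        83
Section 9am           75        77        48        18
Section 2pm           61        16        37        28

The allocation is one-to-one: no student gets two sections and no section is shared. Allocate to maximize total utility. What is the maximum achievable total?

Max total: 279 points

This is a one-to-one assignment (maximum-weight bipartite matching).
Optimal: Ivanova→Section 2pm (61 points), Rivera→Section 9am (77 points), Costa→Section 3pm (58 points), Farahani→Section 11am (83 points) — total 61+77+58+83 = 279 points.
Column-greedy (each section in turn goes to its best remaining student) gives 270 points, worse by 9.
Swapping Costa↔Ivanova (Costa→Section 2pm 37 points, Ivanova→Section 3pm 64 points) loses 18.
Every other assignment is strictly worse.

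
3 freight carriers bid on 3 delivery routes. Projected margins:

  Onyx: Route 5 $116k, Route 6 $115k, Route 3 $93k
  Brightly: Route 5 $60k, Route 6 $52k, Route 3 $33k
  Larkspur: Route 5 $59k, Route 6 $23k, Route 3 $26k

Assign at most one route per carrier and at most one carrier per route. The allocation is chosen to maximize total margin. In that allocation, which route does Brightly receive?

Optimal: Onyx→Route 6 ($115k), Brightly→Route 3 ($33k), Larkspur→Route 5 ($59k) — total 115+33+59 = $207k.
Column-greedy (each route in turn goes to its best remaining carrier) gives $194k, worse by 13.
Swapping Brightly↔Larkspur (Brightly→Route 5 $60k, Larkspur→Route 3 $26k) loses 6.
Brightly's own top route is Route 5 ($60k), but forcing Brightly→Route 5 and reassigning the rest optimally gives only $201k — worse by 6.

Brightly receives Route 3.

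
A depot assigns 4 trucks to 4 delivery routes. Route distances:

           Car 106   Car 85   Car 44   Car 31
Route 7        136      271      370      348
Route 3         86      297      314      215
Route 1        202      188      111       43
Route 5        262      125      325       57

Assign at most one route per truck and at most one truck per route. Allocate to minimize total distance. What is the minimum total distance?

Minimum total: 525 km

Optimal: Car 106→Route 3 (86 km), Car 85→Route 7 (271 km), Car 44→Route 1 (111 km), Car 31→Route 5 (57 km) — total 86+271+111+57 = 525 km.
Column-greedy (each route in turn goes to its cheapest remaining truck) gives 587 km, worse by 62.
Next-best assignment: Car 106→Route 7, Car 85→Route 5, Car 44→Route 1, Car 31→Route 3 = 587 km.
Swapping Car 85↔Car 31 (Car 85→Route 5 125 km, Car 31→Route 7 348 km) adds 145.
No other one-to-one assignment undercuts 525 km.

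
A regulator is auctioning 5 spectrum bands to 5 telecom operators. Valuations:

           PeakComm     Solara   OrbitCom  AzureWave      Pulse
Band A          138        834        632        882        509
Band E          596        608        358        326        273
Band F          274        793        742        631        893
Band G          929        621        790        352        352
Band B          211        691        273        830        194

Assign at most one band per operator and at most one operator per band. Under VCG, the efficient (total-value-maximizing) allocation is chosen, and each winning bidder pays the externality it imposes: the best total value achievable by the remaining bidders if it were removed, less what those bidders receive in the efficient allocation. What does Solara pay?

Solara pays $175M.

Efficient allocation: PeakComm→Band E ($596M), Solara→Band A ($834M), OrbitCom→Band G ($790M), AzureWave→Band B ($830M), Pulse→Band F ($893M); total welfare W = $3943M.
Solara receives Band A at value $834M, so the others get W − 834 = $3109M.
Without Solara: best allocation of the remaining 4 bidders over all 5 bands is PeakComm→Band G ($929M), OrbitCom→Band A ($632M), AzureWave→Band B ($830M), Pulse→Band F ($893M), total $3284M.
VCG payment = (others' best without Solara) − (others' welfare with Solara) = 3284 − 3109 = $175M.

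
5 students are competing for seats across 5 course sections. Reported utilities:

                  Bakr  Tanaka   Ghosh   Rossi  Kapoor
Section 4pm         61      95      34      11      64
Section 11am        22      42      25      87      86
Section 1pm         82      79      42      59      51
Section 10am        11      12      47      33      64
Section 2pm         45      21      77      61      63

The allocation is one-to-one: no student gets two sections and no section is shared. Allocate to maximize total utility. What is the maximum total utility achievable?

This is the linear assignment problem.
Optimal: Bakr→Section 1pm (82 points), Tanaka→Section 4pm (95 points), Ghosh→Section 2pm (77 points), Rossi→Section 11am (87 points), Kapoor→Section 10am (64 points) — total 82+95+77+87+64 = 405 points.
Next-best assignment: Bakr→Section 1pm, Tanaka→Section 4pm, Ghosh→Section 10am, Rossi→Section 11am, Kapoor→Section 2pm = 374 points.
Swapping Tanaka↔Bakr (Tanaka→Section 1pm 79 points, Bakr→Section 4pm 61 points) loses 37.
No other one-to-one assignment exceeds 405 points.

Max total: 405 points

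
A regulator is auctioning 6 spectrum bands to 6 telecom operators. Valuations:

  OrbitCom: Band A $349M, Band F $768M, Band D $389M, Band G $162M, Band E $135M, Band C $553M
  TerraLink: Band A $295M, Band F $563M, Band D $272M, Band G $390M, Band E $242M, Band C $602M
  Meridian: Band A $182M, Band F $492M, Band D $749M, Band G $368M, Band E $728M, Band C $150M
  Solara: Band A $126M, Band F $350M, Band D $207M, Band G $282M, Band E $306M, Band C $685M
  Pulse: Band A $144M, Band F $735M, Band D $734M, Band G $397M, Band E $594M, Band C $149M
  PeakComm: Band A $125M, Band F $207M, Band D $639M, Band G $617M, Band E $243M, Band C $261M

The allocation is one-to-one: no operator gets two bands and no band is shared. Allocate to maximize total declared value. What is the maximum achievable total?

Optimal: OrbitCom→Band F ($768M), TerraLink→Band A ($295M), Meridian→Band E ($728M), Solara→Band C ($685M), Pulse→Band D ($734M), PeakComm→Band G ($617M) — total 768+295+728+685+734+617 = $3827M.
Row-greedy (each operator in turn takes its best remaining band) gives $2947M, worse by 880.
Next-best assignment: OrbitCom→Band F, TerraLink→Band A, Meridian→Band D, Solara→Band C, Pulse→Band E, PeakComm→Band G = $3708M.
No other one-to-one assignment exceeds $3827M.

Max total: $3827M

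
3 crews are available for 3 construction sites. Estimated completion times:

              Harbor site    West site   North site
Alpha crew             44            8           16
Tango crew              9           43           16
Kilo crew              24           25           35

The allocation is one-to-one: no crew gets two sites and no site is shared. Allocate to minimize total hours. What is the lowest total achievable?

Minimum total: 48 hours

Treat this as an assignment problem: match each crew to one site.
Optimal: Alpha crew→West site (8 hours), Tango crew→North site (16 hours), Kilo crew→Harbor site (24 hours) — total 8+16+24 = 48 hours.
Next-best assignment: Alpha crew→North site, Tango crew→Harbor site, Kilo crew→West site = 50 hours.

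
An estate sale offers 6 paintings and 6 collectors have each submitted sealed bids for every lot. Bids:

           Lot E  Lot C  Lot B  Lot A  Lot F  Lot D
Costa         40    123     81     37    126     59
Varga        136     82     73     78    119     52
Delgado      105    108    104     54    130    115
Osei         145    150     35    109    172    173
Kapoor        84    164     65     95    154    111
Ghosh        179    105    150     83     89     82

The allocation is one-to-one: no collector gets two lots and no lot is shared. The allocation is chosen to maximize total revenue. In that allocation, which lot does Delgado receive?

Delgado receives Lot B.

Treat this as an assignment problem: match each collector to one lot.
Optimal: Costa→Lot F ($126), Varga→Lot A ($78), Delgado→Lot B ($104), Osei→Lot D ($173), Kapoor→Lot C ($164), Ghosh→Lot E ($179) — total 126+78+104+173+164+179 = $824.
Max-entry greedy (repeatedly take the single best remaining cell) gives $805, worse by 19.
Next-best assignment: Costa→Lot C, Varga→Lot A, Delgado→Lot B, Osei→Lot D, Kapoor→Lot F, Ghosh→Lot E = $811.
Delgado's own top lot is Lot F ($130), but forcing Delgado→Lot F and reassigning the rest optimally gives only $807 — worse by 17.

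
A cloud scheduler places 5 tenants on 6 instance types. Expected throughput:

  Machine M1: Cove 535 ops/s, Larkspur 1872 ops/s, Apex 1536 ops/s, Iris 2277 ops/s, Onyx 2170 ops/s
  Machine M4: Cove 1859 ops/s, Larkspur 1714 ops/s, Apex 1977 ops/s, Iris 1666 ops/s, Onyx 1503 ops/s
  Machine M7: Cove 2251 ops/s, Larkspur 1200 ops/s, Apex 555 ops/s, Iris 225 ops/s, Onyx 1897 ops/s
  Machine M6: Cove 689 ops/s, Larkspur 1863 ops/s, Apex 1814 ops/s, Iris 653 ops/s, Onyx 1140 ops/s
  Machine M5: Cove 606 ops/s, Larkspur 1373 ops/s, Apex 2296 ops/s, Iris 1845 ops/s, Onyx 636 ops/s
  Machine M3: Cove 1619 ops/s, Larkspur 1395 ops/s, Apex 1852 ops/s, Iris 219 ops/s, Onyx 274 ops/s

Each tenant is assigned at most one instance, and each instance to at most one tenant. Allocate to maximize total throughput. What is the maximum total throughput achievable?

Optimal: Cove→Machine M7 (2251 ops/s), Larkspur→Machine M6 (1863 ops/s), Apex→Machine M5 (2296 ops/s), Iris→Machine M4 (1666 ops/s), Onyx→Machine M1 (2170 ops/s) — total 2251+1863+2296+1666+2170 = 10246 ops/s.
Max-entry greedy (repeatedly take the single best remaining cell) gives 10190 ops/s, worse by 56.
Next-best assignment: Cove→Machine M4, Larkspur→Machine M6, Apex→Machine M5, Iris→Machine M1, Onyx→Machine M7 = 10192 ops/s.
No other one-to-one assignment exceeds 10246 ops/s.

Max total: 10246 ops/s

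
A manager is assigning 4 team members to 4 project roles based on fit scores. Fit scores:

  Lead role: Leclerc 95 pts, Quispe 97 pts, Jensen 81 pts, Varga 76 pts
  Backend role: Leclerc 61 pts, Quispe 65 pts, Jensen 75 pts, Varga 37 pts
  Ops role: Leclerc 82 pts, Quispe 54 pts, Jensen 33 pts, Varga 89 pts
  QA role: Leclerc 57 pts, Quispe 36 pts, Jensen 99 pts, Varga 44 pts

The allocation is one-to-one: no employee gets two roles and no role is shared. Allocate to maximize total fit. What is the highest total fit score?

Max total: 348 pts

This is a one-to-one assignment (maximum-weight bipartite matching).
Optimal: Leclerc→Lead role (95 pts), Quispe→Backend role (65 pts), Jensen→QA role (99 pts), Varga→Ops role (89 pts) — total 95+65+99+89 = 348 pts.
Column-greedy (each role in turn goes to its best remaining employee) gives 318 pts, worse by 30.
Checked against all permutations: 348 pts is optimal.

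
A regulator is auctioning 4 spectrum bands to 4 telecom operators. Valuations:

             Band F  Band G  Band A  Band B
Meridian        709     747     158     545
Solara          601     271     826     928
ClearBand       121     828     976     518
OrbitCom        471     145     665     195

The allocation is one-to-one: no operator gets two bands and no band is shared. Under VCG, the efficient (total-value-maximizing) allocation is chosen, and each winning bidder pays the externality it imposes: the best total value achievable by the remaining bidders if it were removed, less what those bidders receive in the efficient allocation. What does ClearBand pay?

ClearBand pays $38M.

Efficient allocation: Meridian→Band F ($709M), Solara→Band B ($928M), ClearBand→Band G ($828M), OrbitCom→Band A ($665M); total welfare W = $3130M.
ClearBand receives Band G at value $828M, so the others get W − 828 = $2302M.
Without ClearBand: best allocation of the remaining 3 bidders over all 4 bands is Meridian→Band G ($747M), Solara→Band B ($928M), OrbitCom→Band A ($665M), total $2340M.
VCG payment = (others' best without ClearBand) − (others' welfare with ClearBand) = 2340 − 2302 = $38M.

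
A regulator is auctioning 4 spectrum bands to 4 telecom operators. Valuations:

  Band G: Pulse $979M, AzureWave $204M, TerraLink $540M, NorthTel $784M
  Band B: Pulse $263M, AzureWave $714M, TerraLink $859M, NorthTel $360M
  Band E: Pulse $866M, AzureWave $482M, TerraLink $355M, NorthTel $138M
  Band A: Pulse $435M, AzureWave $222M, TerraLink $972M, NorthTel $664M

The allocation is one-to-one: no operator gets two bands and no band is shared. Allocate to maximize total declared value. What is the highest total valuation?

Optimal: Pulse→Band E ($866M), AzureWave→Band B ($714M), TerraLink→Band A ($972M), NorthTel→Band G ($784M) — total 866+714+972+784 = $3336M.
Next-best assignment: Pulse→Band G, AzureWave→Band E, TerraLink→Band B, NorthTel→Band A = $2984M.
Every other assignment is strictly worse.

Maximum total: $3336M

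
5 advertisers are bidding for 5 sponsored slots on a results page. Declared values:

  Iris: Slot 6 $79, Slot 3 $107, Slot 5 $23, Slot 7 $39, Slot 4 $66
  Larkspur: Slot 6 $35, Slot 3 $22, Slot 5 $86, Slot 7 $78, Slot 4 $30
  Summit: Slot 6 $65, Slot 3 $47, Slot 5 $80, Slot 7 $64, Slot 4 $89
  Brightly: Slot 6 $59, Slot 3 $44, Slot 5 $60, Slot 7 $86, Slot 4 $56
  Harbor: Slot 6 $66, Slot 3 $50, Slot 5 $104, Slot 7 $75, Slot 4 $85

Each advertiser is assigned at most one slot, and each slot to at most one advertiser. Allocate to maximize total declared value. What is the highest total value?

Max total: $437

This is the linear assignment problem.
Optimal: Iris→Slot 3 ($107), Larkspur→Slot 7 ($78), Summit→Slot 4 ($89), Brightly→Slot 6 ($59), Harbor→Slot 5 ($104) — total 107+78+89+59+104 = $437.
Max-entry greedy (repeatedly take the single best remaining cell) gives $421, worse by 16.
Next-best assignment: Iris→Slot 3, Larkspur→Slot 5, Summit→Slot 4, Brightly→Slot 7, Harbor→Slot 6 = $434.
Swapping Summit↔Brightly (Summit→Slot 6 $65, Brightly→Slot 4 $56) loses 27.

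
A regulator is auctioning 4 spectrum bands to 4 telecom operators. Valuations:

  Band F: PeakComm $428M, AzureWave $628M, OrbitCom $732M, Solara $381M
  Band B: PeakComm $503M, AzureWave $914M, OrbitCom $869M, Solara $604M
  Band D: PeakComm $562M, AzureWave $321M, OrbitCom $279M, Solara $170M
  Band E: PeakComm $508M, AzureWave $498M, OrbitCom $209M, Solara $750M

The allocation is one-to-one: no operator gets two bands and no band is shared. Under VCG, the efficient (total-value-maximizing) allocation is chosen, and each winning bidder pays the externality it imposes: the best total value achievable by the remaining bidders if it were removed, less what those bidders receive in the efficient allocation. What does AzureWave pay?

Efficient allocation: PeakComm→Band D ($562M), AzureWave→Band B ($914M), OrbitCom→Band F ($732M), Solara→Band E ($750M); total welfare W = $2958M.
AzureWave receives Band B at value $914M, so the others get W − 914 = $2044M.
Without AzureWave: best allocation of the remaining 3 bidders over all 4 bands is PeakComm→Band D ($562M), OrbitCom→Band B ($869M), Solara→Band E ($750M), total $2181M.
VCG payment = (others' best without AzureWave) − (others' welfare with AzureWave) = 2181 − 2044 = $137M.

AzureWave pays $137M.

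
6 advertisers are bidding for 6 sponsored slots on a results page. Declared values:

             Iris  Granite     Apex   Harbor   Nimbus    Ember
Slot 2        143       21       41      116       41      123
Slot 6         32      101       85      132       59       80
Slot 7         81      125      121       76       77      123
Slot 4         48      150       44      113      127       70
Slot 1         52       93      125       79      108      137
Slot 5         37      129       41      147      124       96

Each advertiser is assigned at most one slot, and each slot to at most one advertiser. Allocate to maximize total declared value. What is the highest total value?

Optimal: Iris→Slot 2 ($143), Granite→Slot 4 ($150), Apex→Slot 7 ($121), Harbor→Slot 6 ($132), Nimbus→Slot 5 ($124), Ember→Slot 1 ($137) — total 143+150+121+132+124+137 = $807.
Row-greedy (each advertiser in turn takes its best remaining slot) gives $722, worse by 85.
Next-best assignment: Iris→Slot 2, Granite→Slot 4, Apex→Slot 1, Harbor→Slot 6, Nimbus→Slot 5, Ember→Slot 7 = $797.
Swapping Harbor↔Iris (Harbor→Slot 2 $116, Iris→Slot 6 $32) loses 127.
No other one-to-one assignment exceeds $807.

Max total: $807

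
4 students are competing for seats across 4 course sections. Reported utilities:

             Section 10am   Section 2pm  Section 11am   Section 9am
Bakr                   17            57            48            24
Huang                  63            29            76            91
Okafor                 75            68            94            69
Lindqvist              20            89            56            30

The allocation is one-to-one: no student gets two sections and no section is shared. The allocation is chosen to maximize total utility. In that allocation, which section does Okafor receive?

Treat this as an assignment problem: match each student to one section.
Optimal: Bakr→Section 11am (48 points), Huang→Section 9am (91 points), Okafor→Section 10am (75 points), Lindqvist→Section 2pm (89 points) — total 48+91+75+89 = 303 points.
Max-entry greedy (repeatedly take the single best remaining cell) gives 291 points, worse by 12.
Checked against all permutations: 303 points is optimal.
Okafor's own top section is Section 11am (94 points), but forcing Okafor→Section 11am and reassigning the rest optimally gives only 291 points — worse by 12.

Okafor receives Section 10am.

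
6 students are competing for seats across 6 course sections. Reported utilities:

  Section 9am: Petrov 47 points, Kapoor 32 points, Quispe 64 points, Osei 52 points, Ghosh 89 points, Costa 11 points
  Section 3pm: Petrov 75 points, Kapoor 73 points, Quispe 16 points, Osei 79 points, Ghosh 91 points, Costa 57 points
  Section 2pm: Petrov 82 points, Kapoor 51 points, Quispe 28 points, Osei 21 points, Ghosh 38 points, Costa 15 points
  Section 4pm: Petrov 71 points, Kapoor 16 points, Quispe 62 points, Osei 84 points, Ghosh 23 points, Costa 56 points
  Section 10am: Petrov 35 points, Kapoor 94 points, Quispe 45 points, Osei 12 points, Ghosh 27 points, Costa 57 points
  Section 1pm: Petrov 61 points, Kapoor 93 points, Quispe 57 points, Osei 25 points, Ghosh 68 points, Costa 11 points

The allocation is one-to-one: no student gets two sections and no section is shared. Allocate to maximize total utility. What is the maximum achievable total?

Maximum total: 471 points

Treat this as an assignment problem: match each student to one section.
Optimal: Petrov→Section 2pm (82 points), Kapoor→Section 1pm (93 points), Quispe→Section 9am (64 points), Osei→Section 4pm (84 points), Ghosh→Section 3pm (91 points), Costa→Section 10am (57 points) — total 82+93+64+84+91+57 = 471 points.
Max-entry greedy (repeatedly take the single best remaining cell) gives 426 points, worse by 45.
No other one-to-one assignment exceeds 471 points.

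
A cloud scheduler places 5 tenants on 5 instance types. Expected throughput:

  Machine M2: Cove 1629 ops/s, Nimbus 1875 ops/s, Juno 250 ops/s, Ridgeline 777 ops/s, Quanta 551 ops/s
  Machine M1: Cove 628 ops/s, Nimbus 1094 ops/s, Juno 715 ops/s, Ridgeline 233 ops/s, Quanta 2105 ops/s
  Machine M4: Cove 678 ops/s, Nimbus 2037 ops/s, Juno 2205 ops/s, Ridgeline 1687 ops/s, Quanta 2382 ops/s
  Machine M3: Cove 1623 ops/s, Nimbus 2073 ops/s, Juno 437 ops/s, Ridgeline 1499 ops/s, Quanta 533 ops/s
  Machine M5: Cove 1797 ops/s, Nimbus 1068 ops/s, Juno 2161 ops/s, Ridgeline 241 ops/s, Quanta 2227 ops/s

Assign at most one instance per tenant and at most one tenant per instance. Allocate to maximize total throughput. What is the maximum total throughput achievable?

Max total: 9655 ops/s

This is the linear assignment problem.
Optimal: Cove→Machine M2 (1629 ops/s), Nimbus→Machine M3 (2073 ops/s), Juno→Machine M5 (2161 ops/s), Ridgeline→Machine M4 (1687 ops/s), Quanta→Machine M1 (2105 ops/s) — total 1629+2073+2161+1687+2105 = 9655 ops/s.
Row-greedy (each tenant in turn takes its best remaining instance) gives 8957 ops/s, worse by 698.
Swapping Ridgeline↔Cove (Ridgeline→Machine M2 777 ops/s, Cove→Machine M4 678 ops/s) loses 1861.
No other one-to-one assignment exceeds 9655 ops/s.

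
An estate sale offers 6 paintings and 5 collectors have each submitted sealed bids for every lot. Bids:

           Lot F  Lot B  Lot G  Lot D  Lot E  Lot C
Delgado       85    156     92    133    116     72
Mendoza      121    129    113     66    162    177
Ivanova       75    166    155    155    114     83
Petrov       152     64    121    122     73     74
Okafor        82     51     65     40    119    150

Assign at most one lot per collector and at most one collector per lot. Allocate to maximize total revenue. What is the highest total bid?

Max total: $775

Optimal: Delgado→Lot B ($156), Mendoza→Lot E ($162), Ivanova→Lot G ($155), Petrov→Lot F ($152), Okafor→Lot C ($150) — total 156+162+155+152+150 = $775.
Row-greedy (each collector in turn takes its best remaining lot) gives $759, worse by 16.
Swapping Mendoza↔Petrov (Mendoza→Lot F $121, Petrov→Lot E $73) loses 120.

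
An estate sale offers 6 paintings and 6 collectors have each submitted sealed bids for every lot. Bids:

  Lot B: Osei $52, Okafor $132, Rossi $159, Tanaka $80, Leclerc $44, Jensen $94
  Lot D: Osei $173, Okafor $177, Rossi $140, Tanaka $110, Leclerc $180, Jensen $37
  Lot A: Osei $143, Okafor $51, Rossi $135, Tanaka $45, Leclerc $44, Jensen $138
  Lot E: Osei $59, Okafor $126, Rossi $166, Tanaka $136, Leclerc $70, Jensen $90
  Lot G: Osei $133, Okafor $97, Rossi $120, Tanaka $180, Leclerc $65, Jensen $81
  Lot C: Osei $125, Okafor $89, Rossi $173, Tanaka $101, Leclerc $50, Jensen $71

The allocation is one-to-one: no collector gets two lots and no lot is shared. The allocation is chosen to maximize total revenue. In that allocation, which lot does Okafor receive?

Okafor receives Lot B.

This is a one-to-one assignment (maximum-weight bipartite matching).
Optimal: Osei→Lot C ($125), Okafor→Lot B ($132), Rossi→Lot E ($166), Tanaka→Lot G ($180), Leclerc→Lot D ($180), Jensen→Lot A ($138) — total 125+132+166+180+180+138 = $921.
Max-entry greedy (repeatedly take the single best remaining cell) gives $898, worse by 23.
Next-best assignment: Osei→Lot C, Okafor→Lot E, Rossi→Lot B, Tanaka→Lot G, Leclerc→Lot D, Jensen→Lot A = $908.
Swapping Rossi↔Tanaka (Rossi→Lot G $120, Tanaka→Lot E $136) loses 90.
Okafor's own top lot is Lot D ($177), but forcing Okafor→Lot D and reassigning the rest optimally gives only $849 — worse by 72.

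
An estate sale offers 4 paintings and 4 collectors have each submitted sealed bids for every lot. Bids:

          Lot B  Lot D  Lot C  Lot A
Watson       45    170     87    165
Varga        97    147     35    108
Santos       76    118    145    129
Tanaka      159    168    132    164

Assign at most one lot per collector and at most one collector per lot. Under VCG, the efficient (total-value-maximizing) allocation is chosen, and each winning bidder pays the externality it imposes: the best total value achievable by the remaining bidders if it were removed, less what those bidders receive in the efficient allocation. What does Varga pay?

Varga pays $10.

Efficient allocation: Watson→Lot A ($165), Varga→Lot D ($147), Santos→Lot C ($145), Tanaka→Lot B ($159); total welfare W = $616.
Varga receives Lot D at value $147, so the others get W − 147 = $469.
Without Varga: best allocation of the remaining 3 bidders over all 4 lots is Watson→Lot D ($170), Santos→Lot C ($145), Tanaka→Lot A ($164), total $479.
VCG payment = (others' best without Varga) − (others' welfare with Varga) = 479 − 469 = $10.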